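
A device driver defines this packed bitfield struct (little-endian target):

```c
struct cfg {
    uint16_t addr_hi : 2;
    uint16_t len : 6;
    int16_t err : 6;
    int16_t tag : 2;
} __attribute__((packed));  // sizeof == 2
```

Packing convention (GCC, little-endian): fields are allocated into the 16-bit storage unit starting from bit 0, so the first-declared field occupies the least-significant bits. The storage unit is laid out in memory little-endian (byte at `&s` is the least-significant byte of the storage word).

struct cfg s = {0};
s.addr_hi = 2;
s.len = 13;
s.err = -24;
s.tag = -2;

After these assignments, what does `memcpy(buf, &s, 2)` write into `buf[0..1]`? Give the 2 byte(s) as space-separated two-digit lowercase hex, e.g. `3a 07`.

addr_hi:2 = 2 → 0x2 << 0 → word 0x0002
len:6 = 13 → 0xd << 2 → word 0x0036
err:6 = -24 → 0x28 << 8 → word 0x2836
tag:2 = -2 → 0x2 << 14 → word 0xa836
word = 0xa836 → little-endian bytes:
  [0]=0x36  [1]=0xa8

36 a8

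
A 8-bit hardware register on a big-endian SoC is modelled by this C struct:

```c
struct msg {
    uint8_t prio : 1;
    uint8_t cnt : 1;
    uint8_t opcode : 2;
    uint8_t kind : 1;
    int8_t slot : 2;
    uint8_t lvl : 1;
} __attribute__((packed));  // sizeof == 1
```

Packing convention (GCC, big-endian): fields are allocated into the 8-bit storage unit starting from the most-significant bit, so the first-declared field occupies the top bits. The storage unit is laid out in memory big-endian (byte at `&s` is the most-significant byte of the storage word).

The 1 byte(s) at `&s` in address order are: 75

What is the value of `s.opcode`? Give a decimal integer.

3

[0]=0x75 (big-endian) → word 0x75
prio:1 @ bit 7 → (0x75>>7)&0x1 = 0x0
cnt:1 @ bit 6 → (0x75>>6)&0x1 = 0x1
opcode:2 @ bit 4 → (0x75>>4)&0x3 = 0x3  ←
kind:1 @ bit 3 → (0x75>>3)&0x1 = 0x0
slot:2 @ bit 1 → (0x75>>1)&0x3 = 0x2
lvl:1 @ bit 0 → (0x75>>0)&0x1 = 0x1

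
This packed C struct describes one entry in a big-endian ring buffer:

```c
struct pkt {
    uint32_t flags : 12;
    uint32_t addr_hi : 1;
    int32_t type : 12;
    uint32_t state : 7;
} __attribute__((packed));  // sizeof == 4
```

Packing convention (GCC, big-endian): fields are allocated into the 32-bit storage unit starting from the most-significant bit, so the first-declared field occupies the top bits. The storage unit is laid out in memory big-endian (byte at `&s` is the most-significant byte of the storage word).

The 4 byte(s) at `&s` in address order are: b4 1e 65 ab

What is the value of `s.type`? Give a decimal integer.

-821

[0]=0xb4 [1]=0x1e [2]=0x65 [3]=0xab (big-endian) → word 0xb41e65ab
flags [20+:12] = (word>>20) & 0xfff = 2881
addr_hi [19+:1] = (word>>19) & 0x1 = 1
type [7+:12] = (word>>7) & 0xfff = 3275  ←
state [0+:7] = (word>>0) & 0x7f = 43
type signed 12b, MSB=1: 3275 - 4096 = -821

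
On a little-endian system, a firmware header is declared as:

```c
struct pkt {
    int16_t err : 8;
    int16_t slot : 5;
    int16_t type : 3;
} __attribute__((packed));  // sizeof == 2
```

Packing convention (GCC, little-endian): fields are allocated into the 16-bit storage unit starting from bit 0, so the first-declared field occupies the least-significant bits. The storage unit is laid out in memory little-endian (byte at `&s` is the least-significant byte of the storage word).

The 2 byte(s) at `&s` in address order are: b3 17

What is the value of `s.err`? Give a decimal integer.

-77

[0]=0xb3 [1]=0x17 (little-endian) → word 0x17b3
err [0+:8] = (word>>0) & 0xff = 179  ←
slot [8+:5] = (word>>8) & 0x1f = 23
type [13+:3] = (word>>13) & 0x7 = 0
err signed 8b, MSB=1: 179 - 256 = -77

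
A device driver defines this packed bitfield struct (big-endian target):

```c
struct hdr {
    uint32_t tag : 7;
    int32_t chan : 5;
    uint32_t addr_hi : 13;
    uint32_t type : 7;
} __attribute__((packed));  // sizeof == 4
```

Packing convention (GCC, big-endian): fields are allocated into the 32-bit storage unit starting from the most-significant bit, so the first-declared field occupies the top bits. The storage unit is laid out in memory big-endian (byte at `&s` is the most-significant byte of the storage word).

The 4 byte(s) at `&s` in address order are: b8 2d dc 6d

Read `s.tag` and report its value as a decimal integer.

[0]=0xb8 [1]=0x2d [2]=0xdc [3]=0x6d (big-endian) → word 0xb82ddc6d
tag:7 @ bit 25 → (0xb82ddc6d>>25)&0x7f = 0x5c  ←
chan:5 @ bit 20 → (0xb82ddc6d>>20)&0x1f = 0x2
addr_hi:13 @ bit 7 → (0xb82ddc6d>>7)&0x1fff = 0x1bb8
type:7 @ bit 0 → (0xb82ddc6d>>0)&0x7f = 0x6d

92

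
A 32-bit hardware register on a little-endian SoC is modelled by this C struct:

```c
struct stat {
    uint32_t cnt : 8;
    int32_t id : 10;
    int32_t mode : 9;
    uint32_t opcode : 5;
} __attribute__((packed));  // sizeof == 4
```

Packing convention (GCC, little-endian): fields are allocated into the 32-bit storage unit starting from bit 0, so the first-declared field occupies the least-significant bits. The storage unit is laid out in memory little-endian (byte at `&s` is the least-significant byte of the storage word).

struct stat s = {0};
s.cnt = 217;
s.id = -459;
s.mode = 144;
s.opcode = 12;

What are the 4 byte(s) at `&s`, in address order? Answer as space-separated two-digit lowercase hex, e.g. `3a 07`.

cnt:8 = 217 → 0xd9 << 0 → word 0x000000d9
id:10 = -459 → 0x235 << 8 → word 0x000235d9
mode:9 = 144 → 0x90 << 18 → word 0x024235d9
opcode:5 = 12 → 0xc << 27 → word 0x624235d9
word = 0x624235d9 → little-endian bytes:
  [0]=0xd9  [1]=0x35  [2]=0x42  [3]=0x62

d9 35 42 62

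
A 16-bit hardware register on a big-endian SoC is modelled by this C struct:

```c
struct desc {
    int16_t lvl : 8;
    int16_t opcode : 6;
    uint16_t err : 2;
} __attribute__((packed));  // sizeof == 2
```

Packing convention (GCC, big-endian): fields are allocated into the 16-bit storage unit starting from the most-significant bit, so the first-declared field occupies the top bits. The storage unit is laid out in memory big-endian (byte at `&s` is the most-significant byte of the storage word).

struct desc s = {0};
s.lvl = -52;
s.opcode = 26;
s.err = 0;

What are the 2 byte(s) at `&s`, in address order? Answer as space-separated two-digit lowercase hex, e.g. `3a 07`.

cc 68

[8+:8] lvl=-52 & 0xff = 0xcc; word=0xcc00
[2+:6] opcode=26 & 0x3f = 0x1a; word=0xcc68
[0+:2] err=0 & 0x3 = 0x0; word=0xcc68
word = 0xcc68 → big-endian bytes:
  [0]=0xcc  [1]=0x68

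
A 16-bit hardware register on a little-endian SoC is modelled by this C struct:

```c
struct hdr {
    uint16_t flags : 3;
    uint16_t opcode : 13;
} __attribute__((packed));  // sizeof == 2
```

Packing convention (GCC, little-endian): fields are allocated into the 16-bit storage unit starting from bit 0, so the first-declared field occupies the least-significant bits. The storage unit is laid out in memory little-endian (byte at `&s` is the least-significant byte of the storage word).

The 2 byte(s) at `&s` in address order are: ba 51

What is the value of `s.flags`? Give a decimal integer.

[0]=0xba [1]=0x51 (little-endian) → word 0x51ba
flags [0+:3] = (word>>0) & 0x7 = 2  ←
opcode [3+:13] = (word>>3) & 0x1fff = 2615

2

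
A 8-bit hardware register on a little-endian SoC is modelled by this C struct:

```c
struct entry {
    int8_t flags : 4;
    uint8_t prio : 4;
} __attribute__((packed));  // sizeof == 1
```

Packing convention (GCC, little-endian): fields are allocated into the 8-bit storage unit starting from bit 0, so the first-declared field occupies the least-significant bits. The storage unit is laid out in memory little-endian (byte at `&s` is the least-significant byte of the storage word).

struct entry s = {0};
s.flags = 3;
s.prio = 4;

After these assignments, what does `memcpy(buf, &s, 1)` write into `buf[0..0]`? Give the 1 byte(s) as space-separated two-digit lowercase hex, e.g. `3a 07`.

flags (4b) val=3 bits=0x3 at bit 0: 0x03
prio (4b) val=4 bits=0x4 at bit 4: 0x43
word = 0x43 → little-endian bytes:
  [0]=0x43

43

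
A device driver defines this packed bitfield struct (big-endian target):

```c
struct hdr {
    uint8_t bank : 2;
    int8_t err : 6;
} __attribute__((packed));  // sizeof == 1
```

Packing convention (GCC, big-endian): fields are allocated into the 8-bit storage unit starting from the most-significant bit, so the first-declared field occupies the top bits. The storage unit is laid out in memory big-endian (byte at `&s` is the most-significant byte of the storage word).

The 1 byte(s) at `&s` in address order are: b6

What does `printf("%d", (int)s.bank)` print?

[0]=0xb6 (big-endian) → word 0xb6
bank [6+:2] = (word>>6) & 0x3 = 2  ←
err [0+:6] = (word>>0) & 0x3f = 54

2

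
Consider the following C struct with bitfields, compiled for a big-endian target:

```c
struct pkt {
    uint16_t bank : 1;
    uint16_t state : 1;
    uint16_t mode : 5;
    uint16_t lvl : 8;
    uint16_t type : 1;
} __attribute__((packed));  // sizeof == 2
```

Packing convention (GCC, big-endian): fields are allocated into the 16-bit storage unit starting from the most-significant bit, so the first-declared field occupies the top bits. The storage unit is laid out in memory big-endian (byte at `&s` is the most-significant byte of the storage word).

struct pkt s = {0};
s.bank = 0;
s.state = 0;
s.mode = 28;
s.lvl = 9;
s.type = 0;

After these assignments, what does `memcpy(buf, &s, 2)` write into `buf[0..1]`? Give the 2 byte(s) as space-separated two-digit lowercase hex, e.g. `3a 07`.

38 12

bank:1 = 0 → 0x0 << 15 → word 0x0000
state:1 = 0 → 0x0 << 14 → word 0x0000
mode:5 = 28 → 0x1c << 9 → word 0x3800
lvl:8 = 9 → 0x9 << 1 → word 0x3812
type:1 = 0 → 0x0 << 0 → word 0x3812
word = 0x3812 → big-endian bytes:
  [0]=0x38  [1]=0x12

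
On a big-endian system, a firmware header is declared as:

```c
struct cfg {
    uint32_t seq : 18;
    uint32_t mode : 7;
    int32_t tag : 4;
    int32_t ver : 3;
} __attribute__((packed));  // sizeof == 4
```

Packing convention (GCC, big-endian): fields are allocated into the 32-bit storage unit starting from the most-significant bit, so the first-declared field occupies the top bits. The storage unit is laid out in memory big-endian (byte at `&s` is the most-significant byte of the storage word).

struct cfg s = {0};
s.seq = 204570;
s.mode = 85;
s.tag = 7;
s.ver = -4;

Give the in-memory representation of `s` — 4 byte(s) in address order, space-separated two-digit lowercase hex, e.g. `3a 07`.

seq (18b) val=204570 bits=0x31f1a at bit 14: 0xc7c68000
mode (7b) val=85 bits=0x55 at bit 7: 0xc7c6aa80
tag (4b) val=7 bits=0x7 at bit 3: 0xc7c6aab8
ver (3b) val=-4 bits=0x4 at bit 0: 0xc7c6aabc
word = 0xc7c6aabc → big-endian bytes:
  [0]=0xc7  [1]=0xc6  [2]=0xaa  [3]=0xbc

c7 c6 aa bc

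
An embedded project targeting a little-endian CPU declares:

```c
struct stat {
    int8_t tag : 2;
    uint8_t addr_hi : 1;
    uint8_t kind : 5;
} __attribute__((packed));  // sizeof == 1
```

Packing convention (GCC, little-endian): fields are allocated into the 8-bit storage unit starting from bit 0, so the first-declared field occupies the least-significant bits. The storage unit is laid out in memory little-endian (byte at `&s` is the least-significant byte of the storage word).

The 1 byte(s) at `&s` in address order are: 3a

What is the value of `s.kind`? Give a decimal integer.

[0]=0x3a (little-endian) → word 0x3a
tag [0+:2] = (word>>0) & 0x3 = 2
addr_hi [2+:1] = (word>>2) & 0x1 = 0
kind [3+:5] = (word>>3) & 0x1f = 7  ←

7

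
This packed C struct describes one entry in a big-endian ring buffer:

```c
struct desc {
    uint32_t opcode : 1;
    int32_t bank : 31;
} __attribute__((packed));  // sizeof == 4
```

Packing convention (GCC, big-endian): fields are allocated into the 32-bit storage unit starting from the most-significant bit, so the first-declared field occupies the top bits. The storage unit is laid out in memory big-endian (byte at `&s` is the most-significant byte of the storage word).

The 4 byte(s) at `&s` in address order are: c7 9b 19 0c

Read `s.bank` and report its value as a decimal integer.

[0]=0xc7 [1]=0x9b [2]=0x19 [3]=0x0c (big-endian) → word 0xc79b190c
opcode:1 @ bit 31 → (0xc79b190c>>31)&0x1 = 0x1
bank:31 @ bit 0 → (0xc79b190c>>0)&0x7fffffff = 0x479b190c  ←
bank signed 31b, MSB=1: 1201346828 - 2147483648 = -946136820

-946136820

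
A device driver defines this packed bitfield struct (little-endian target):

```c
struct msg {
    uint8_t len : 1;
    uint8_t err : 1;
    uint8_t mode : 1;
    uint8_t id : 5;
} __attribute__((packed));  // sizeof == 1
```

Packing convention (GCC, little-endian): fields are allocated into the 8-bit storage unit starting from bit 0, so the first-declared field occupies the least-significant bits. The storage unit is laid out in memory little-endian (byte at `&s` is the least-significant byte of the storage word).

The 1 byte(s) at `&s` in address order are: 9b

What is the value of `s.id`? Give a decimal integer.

[0]=0x9b (little-endian) → word 0x9b
len:1 @ bit 0 → (0x9b>>0)&0x1 = 0x1
err:1 @ bit 1 → (0x9b>>1)&0x1 = 0x1
mode:1 @ bit 2 → (0x9b>>2)&0x1 = 0x0
id:5 @ bit 3 → (0x9b>>3)&0x1f = 0x13  ←

19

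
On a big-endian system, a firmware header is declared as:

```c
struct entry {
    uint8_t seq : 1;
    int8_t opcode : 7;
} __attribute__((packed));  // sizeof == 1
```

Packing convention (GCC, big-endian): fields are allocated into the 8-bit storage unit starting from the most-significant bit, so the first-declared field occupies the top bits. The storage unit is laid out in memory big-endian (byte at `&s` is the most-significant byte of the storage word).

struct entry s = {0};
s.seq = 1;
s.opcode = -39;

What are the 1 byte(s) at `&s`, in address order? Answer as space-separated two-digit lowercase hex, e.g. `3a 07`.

d9

[7+:1] seq=1 & 0x1 = 0x1; word=0x80
[0+:7] opcode=-39 & 0x7f = 0x59; word=0xd9
word = 0xd9 → big-endian bytes:
  [0]=0xd9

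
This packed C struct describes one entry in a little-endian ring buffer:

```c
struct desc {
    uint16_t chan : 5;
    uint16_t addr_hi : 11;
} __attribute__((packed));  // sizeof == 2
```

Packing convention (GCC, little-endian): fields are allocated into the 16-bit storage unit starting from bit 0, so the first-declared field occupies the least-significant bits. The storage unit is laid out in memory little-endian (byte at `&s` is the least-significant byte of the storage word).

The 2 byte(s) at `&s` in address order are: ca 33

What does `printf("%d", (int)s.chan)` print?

[0]=0xca [1]=0x33 (little-endian) → word 0x33ca
chan [0+:5] = (word>>0) & 0x1f = 10  ←
addr_hi [5+:11] = (word>>5) & 0x7ff = 414

10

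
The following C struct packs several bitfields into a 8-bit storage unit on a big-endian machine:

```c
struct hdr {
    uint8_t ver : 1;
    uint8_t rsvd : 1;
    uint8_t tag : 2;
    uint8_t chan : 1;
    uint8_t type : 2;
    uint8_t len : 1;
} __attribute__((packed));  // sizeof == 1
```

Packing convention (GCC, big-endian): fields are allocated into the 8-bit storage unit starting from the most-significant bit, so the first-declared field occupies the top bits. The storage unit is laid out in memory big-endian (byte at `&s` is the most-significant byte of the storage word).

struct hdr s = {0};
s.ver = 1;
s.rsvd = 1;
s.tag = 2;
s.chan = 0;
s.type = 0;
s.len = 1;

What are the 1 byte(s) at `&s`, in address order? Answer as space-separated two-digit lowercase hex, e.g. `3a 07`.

e1

ver (1b) val=1 bits=0x1 at bit 7: 0x80
rsvd (1b) val=1 bits=0x1 at bit 6: 0xc0
tag (2b) val=2 bits=0x2 at bit 4: 0xe0
chan (1b) val=0 bits=0x0 at bit 3: 0xe0
type (2b) val=0 bits=0x0 at bit 1: 0xe0
len (1b) val=1 bits=0x1 at bit 0: 0xe1
word = 0xe1 → big-endian bytes:
  [0]=0xe1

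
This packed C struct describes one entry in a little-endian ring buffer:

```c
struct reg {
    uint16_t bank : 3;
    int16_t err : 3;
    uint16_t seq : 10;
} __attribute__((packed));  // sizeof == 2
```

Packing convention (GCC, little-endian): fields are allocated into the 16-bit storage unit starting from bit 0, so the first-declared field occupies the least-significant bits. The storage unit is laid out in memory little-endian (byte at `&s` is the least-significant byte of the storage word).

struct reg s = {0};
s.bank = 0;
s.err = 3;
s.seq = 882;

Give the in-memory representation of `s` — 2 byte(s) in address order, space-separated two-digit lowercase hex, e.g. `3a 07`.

98 dc

bank (3b) val=0 bits=0x0 at bit 0: 0x0000
err (3b) val=3 bits=0x3 at bit 3: 0x0018
seq (10b) val=882 bits=0x372 at bit 6: 0xdc98
word = 0xdc98 → little-endian bytes:
  [0]=0x98  [1]=0xdc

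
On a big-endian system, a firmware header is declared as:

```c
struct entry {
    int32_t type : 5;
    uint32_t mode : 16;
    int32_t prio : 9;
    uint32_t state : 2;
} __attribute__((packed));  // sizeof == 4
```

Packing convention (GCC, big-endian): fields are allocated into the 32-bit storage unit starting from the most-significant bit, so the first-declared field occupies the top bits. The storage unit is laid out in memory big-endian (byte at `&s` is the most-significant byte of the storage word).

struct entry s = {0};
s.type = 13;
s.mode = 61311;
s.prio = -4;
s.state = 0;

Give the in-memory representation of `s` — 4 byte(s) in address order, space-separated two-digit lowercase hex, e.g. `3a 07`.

type:5 = 13 → 0xd << 27 → word 0x68000000
mode:16 = 61311 → 0xef7f << 11 → word 0x6f7bf800
prio:9 = -4 → 0x1fc << 2 → word 0x6f7bfff0
state:2 = 0 → 0x0 << 0 → word 0x6f7bfff0
word = 0x6f7bfff0 → big-endian bytes:
  [0]=0x6f  [1]=0x7b  [2]=0xff  [3]=0xf0

6f 7b ff f0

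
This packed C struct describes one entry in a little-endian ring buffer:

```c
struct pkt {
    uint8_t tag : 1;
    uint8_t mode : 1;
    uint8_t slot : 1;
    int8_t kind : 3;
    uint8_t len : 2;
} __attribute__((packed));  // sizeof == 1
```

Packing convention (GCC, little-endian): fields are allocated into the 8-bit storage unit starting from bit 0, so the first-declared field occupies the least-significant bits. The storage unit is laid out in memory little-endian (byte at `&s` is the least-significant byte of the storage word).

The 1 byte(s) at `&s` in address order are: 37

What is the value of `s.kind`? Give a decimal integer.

[0]=0x37 (little-endian) → word 0x37
tag [0+:1] = (word>>0) & 0x1 = 1
mode [1+:1] = (word>>1) & 0x1 = 1
slot [2+:1] = (word>>2) & 0x1 = 1
kind [3+:3] = (word>>3) & 0x7 = 6  ←
len [6+:2] = (word>>6) & 0x3 = 0
kind signed 3b, MSB=1: 6 - 8 = -2

-2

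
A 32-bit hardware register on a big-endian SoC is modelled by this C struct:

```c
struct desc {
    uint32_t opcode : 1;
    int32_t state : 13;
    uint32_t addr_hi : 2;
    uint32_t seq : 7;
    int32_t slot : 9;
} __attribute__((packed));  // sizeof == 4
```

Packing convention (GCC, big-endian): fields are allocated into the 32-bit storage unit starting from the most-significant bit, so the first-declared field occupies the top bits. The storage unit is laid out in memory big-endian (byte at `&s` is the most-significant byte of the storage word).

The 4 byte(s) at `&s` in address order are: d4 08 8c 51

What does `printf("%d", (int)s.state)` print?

-2814

[0]=0xd4 [1]=0x08 [2]=0x8c [3]=0x51 (big-endian) → word 0xd4088c51
opcode:1 @ bit 31 → (0xd4088c51>>31)&0x1 = 0x1
state:13 @ bit 18 → (0xd4088c51>>18)&0x1fff = 0x1502  ←
addr_hi:2 @ bit 16 → (0xd4088c51>>16)&0x3 = 0x0
seq:7 @ bit 9 → (0xd4088c51>>9)&0x7f = 0x46
slot:9 @ bit 0 → (0xd4088c51>>0)&0x1ff = 0x51
state signed 13b, MSB=1: 5378 - 8192 = -2814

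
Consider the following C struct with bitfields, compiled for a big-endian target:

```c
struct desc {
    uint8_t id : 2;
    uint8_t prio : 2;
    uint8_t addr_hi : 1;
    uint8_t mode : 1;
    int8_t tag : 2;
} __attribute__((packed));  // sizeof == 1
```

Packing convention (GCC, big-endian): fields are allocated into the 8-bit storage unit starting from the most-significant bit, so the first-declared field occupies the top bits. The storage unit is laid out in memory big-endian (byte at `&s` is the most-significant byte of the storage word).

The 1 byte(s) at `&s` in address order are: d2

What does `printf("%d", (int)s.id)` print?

[0]=0xd2 (big-endian) → word 0xd2
id:2 @ bit 6 → (0xd2>>6)&0x3 = 0x3  ←
prio:2 @ bit 4 → (0xd2>>4)&0x3 = 0x1
addr_hi:1 @ bit 3 → (0xd2>>3)&0x1 = 0x0
mode:1 @ bit 2 → (0xd2>>2)&0x1 = 0x0
tag:2 @ bit 0 → (0xd2>>0)&0x3 = 0x2

3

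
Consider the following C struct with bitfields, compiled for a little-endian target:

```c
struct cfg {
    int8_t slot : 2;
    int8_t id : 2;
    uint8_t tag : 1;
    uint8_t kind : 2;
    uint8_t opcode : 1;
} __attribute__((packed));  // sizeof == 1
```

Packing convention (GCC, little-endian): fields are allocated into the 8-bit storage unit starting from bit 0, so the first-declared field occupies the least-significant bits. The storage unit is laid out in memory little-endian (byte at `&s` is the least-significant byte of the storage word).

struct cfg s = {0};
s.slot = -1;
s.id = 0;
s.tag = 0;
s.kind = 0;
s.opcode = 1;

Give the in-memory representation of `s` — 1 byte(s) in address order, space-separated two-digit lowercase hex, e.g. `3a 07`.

83

[0+:2] slot=-1 & 0x3 = 0x3; word=0x03
[2+:2] id=0 & 0x3 = 0x0; word=0x03
[4+:1] tag=0 & 0x1 = 0x0; word=0x03
[5+:2] kind=0 & 0x3 = 0x0; word=0x03
[7+:1] opcode=1 & 0x1 = 0x1; word=0x83
word = 0x83 → little-endian bytes:
  [0]=0x83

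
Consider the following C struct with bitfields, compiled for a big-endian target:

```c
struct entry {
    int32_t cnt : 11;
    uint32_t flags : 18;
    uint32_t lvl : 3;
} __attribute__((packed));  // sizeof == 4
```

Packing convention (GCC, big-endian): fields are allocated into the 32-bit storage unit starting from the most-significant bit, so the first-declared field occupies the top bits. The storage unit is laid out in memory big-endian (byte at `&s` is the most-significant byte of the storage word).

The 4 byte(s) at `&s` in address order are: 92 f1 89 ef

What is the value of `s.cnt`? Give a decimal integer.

[0]=0x92 [1]=0xf1 [2]=0x89 [3]=0xef (big-endian) → word 0x92f189ef
cnt [21+:11] = (word>>21) & 0x7ff = 1175  ←
flags [3+:18] = (word>>3) & 0x3ffff = 143677
lvl [0+:3] = (word>>0) & 0x7 = 7
cnt signed 11b, MSB=1: 1175 - 2048 = -873

-873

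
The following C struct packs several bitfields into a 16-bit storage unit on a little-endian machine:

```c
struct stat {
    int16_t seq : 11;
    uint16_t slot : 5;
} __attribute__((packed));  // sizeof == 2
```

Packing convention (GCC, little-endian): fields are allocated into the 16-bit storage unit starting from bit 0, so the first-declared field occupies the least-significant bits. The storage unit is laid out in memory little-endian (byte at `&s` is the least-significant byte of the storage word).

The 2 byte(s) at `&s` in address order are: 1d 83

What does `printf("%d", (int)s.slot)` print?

16

[0]=0x1d [1]=0x83 (little-endian) → word 0x831d
seq:11 @ bit 0 → (0x831d>>0)&0x7ff = 0x31d
slot:5 @ bit 11 → (0x831d>>11)&0x1f = 0x10  ←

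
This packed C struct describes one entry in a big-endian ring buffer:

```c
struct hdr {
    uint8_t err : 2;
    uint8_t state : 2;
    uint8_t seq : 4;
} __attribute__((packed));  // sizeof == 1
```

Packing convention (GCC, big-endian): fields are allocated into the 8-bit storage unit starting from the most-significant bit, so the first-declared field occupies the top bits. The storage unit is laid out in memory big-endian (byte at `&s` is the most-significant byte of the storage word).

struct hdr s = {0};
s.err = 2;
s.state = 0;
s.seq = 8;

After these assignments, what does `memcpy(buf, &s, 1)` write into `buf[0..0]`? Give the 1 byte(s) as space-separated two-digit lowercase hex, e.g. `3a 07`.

err (2b) val=2 bits=0x2 at bit 6: 0x80
state (2b) val=0 bits=0x0 at bit 4: 0x80
seq (4b) val=8 bits=0x8 at bit 0: 0x88
word = 0x88 → big-endian bytes:
  [0]=0x88

88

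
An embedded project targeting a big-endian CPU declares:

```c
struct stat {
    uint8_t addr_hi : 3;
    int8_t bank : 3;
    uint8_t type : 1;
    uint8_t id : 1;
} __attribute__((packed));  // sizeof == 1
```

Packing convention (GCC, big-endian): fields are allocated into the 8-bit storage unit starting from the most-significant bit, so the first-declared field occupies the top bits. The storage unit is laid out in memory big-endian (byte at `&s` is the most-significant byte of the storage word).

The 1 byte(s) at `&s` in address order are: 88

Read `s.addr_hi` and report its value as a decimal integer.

4

[0]=0x88 (big-endian) → word 0x88
addr_hi [5+:3] = (word>>5) & 0x7 = 4  ←
bank [2+:3] = (word>>2) & 0x7 = 2
type [1+:1] = (word>>1) & 0x1 = 0
id [0+:1] = (word>>0) & 0x1 = 0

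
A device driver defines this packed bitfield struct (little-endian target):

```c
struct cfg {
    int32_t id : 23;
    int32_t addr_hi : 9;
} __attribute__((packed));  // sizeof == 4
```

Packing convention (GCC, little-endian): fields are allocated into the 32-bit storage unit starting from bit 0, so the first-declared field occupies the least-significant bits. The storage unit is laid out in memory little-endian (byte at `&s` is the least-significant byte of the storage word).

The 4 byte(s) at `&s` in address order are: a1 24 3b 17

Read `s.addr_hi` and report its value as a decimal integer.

[0]=0xa1 [1]=0x24 [2]=0x3b [3]=0x17 (little-endian) → word 0x173b24a1
id:23 @ bit 0 → (0x173b24a1>>0)&0x7fffff = 0x3b24a1
addr_hi:9 @ bit 23 → (0x173b24a1>>23)&0x1ff = 0x2e  ←
addr_hi signed 9b, MSB=0: value = 46

46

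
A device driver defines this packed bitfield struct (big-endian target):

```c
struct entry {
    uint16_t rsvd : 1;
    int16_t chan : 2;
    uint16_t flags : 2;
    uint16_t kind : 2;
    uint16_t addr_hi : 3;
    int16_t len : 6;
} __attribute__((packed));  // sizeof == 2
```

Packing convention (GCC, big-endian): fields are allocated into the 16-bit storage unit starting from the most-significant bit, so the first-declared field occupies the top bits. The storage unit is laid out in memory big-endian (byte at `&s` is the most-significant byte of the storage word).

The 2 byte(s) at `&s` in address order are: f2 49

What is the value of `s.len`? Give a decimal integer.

9

[0]=0xf2 [1]=0x49 (big-endian) → word 0xf249
rsvd:1 @ bit 15 → (0xf249>>15)&0x1 = 0x1
chan:2 @ bit 13 → (0xf249>>13)&0x3 = 0x3
flags:2 @ bit 11 → (0xf249>>11)&0x3 = 0x2
kind:2 @ bit 9 → (0xf249>>9)&0x3 = 0x1
addr_hi:3 @ bit 6 → (0xf249>>6)&0x7 = 0x1
len:6 @ bit 0 → (0xf249>>0)&0x3f = 0x9  ←
len signed 6b, MSB=0: value = 9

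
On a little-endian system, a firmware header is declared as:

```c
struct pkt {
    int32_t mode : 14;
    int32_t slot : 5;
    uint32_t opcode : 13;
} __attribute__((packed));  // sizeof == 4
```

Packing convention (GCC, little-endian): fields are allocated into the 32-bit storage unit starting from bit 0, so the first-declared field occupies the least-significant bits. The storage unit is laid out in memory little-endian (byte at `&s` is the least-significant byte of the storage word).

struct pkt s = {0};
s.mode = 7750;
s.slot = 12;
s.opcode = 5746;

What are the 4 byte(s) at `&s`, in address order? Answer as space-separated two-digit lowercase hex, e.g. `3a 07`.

[0+:14] mode=7750 & 0x3fff = 0x1e46; word=0x00001e46
[14+:5] slot=12 & 0x1f = 0xc; word=0x00031e46
[19+:13] opcode=5746 & 0x1fff = 0x1672; word=0xb3931e46
word = 0xb3931e46 → little-endian bytes:
  [0]=0x46  [1]=0x1e  [2]=0x93  [3]=0xb3

46 1e 93 b3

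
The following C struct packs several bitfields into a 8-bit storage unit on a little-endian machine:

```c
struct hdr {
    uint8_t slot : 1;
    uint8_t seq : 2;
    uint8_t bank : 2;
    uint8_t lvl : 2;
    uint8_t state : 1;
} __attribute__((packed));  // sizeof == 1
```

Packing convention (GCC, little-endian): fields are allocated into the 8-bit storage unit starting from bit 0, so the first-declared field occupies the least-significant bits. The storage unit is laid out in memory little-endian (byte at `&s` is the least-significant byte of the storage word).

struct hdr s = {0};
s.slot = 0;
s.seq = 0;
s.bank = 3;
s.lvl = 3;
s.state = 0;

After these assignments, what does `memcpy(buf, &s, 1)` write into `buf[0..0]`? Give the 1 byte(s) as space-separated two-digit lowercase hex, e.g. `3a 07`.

78

[0+:1] slot=0 & 0x1 = 0x0; word=0x00
[1+:2] seq=0 & 0x3 = 0x0; word=0x00
[3+:2] bank=3 & 0x3 = 0x3; word=0x18
[5+:2] lvl=3 & 0x3 = 0x3; word=0x78
[7+:1] state=0 & 0x1 = 0x0; word=0x78
word = 0x78 → little-endian bytes:
  [0]=0x78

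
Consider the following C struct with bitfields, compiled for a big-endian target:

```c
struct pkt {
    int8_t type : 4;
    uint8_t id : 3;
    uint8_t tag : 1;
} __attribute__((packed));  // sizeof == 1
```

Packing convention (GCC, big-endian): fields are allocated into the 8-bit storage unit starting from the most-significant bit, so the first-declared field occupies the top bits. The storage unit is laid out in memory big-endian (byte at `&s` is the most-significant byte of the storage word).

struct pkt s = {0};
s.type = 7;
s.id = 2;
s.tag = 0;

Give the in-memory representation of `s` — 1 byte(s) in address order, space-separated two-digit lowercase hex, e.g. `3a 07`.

type (4b) val=7 bits=0x7 at bit 4: 0x70
id (3b) val=2 bits=0x2 at bit 1: 0x74
tag (1b) val=0 bits=0x0 at bit 0: 0x74
word = 0x74 → big-endian bytes:
  [0]=0x74

74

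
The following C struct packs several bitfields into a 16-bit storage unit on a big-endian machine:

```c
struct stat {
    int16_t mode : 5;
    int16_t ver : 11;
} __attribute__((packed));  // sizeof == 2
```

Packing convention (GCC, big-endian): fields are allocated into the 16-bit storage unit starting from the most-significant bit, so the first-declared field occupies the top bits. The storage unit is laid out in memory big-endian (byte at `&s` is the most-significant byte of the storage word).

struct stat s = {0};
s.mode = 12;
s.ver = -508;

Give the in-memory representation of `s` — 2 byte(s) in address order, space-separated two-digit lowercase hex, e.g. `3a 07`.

66 04

[11+:5] mode=12 & 0x1f = 0xc; word=0x6000
[0+:11] ver=-508 & 0x7ff = 0x604; word=0x6604
word = 0x6604 → big-endian bytes:
  [0]=0x66  [1]=0x04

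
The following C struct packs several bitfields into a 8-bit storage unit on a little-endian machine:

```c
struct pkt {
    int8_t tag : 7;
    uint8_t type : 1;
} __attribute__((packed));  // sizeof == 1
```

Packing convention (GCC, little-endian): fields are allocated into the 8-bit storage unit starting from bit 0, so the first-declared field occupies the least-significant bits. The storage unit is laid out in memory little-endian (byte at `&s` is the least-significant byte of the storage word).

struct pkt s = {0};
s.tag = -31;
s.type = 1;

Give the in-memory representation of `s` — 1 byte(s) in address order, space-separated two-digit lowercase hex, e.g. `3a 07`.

tag (7b) val=-31 bits=0x61 at bit 0: 0x61
type (1b) val=1 bits=0x1 at bit 7: 0xe1
word = 0xe1 → little-endian bytes:
  [0]=0xe1

e1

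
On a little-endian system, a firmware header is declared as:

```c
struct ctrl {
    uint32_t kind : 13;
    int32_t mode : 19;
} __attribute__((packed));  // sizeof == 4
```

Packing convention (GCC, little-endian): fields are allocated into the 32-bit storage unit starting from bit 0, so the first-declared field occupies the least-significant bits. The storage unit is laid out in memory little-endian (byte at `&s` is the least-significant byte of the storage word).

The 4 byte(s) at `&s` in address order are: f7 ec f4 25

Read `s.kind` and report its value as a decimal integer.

[0]=0xf7 [1]=0xec [2]=0xf4 [3]=0x25 (little-endian) → word 0x25f4ecf7
kind [0+:13] = (word>>0) & 0x1fff = 3319  ←
mode [13+:19] = (word>>13) & 0x7ffff = 77735

3319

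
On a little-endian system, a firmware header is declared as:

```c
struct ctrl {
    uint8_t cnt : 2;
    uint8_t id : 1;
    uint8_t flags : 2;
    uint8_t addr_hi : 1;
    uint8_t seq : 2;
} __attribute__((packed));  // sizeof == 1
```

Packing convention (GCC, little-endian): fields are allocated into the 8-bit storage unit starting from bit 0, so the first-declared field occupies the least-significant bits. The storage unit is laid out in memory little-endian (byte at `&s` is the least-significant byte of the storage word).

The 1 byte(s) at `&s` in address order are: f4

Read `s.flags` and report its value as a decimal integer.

[0]=0xf4 (little-endian) → word 0xf4
cnt [0+:2] = (word>>0) & 0x3 = 0
id [2+:1] = (word>>2) & 0x1 = 1
flags [3+:2] = (word>>3) & 0x3 = 2  ←
addr_hi [5+:1] = (word>>5) & 0x1 = 1
seq [6+:2] = (word>>6) & 0x3 = 3

2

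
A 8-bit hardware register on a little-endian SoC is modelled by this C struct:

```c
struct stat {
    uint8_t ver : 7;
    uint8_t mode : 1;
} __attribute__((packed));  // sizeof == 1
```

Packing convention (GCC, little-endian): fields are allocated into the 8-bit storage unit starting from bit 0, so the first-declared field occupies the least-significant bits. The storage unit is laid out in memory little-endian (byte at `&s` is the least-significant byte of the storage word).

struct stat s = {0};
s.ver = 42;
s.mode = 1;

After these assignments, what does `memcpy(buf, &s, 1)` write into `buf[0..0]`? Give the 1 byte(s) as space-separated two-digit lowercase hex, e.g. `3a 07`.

aa

ver (7b) val=42 bits=0x2a at bit 0: 0x2a
mode (1b) val=1 bits=0x1 at bit 7: 0xaa
word = 0xaa → little-endian bytes:
  [0]=0xaa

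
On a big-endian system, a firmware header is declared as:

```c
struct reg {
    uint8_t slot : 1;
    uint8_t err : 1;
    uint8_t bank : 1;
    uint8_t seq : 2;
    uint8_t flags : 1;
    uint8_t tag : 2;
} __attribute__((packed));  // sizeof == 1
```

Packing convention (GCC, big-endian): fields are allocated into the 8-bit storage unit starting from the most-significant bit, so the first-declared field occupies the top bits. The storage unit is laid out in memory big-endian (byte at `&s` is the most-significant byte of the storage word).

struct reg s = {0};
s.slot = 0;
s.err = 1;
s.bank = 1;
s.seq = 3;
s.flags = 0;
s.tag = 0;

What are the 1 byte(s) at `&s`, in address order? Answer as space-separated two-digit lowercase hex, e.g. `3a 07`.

slot:1 = 0 → 0x0 << 7 → word 0x00
err:1 = 1 → 0x1 << 6 → word 0x40
bank:1 = 1 → 0x1 << 5 → word 0x60
seq:2 = 3 → 0x3 << 3 → word 0x78
flags:1 = 0 → 0x0 << 2 → word 0x78
tag:2 = 0 → 0x0 << 0 → word 0x78
word = 0x78 → big-endian bytes:
  [0]=0x78

78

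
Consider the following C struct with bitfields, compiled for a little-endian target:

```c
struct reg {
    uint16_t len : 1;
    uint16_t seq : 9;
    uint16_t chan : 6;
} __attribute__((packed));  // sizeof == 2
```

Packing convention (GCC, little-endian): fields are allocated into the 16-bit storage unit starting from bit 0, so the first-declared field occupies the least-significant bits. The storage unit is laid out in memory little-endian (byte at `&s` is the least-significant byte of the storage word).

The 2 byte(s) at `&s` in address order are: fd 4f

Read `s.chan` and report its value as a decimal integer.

19

[0]=0xfd [1]=0x4f (little-endian) → word 0x4ffd
len [0+:1] = (word>>0) & 0x1 = 1
seq [1+:9] = (word>>1) & 0x1ff = 510
chan [10+:6] = (word>>10) & 0x3f = 19  ←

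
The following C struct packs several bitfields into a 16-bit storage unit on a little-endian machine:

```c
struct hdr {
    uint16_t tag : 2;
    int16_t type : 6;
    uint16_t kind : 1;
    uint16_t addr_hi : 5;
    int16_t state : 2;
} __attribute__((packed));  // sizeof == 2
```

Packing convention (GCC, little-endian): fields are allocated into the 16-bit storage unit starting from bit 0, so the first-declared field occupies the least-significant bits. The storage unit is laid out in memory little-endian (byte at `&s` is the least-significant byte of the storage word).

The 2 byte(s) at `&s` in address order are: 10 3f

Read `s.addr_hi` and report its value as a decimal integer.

[0]=0x10 [1]=0x3f (little-endian) → word 0x3f10
tag:2 @ bit 0 → (0x3f10>>0)&0x3 = 0x0
type:6 @ bit 2 → (0x3f10>>2)&0x3f = 0x4
kind:1 @ bit 8 → (0x3f10>>8)&0x1 = 0x1
addr_hi:5 @ bit 9 → (0x3f10>>9)&0x1f = 0x1f  ←
state:2 @ bit 14 → (0x3f10>>14)&0x3 = 0x0

31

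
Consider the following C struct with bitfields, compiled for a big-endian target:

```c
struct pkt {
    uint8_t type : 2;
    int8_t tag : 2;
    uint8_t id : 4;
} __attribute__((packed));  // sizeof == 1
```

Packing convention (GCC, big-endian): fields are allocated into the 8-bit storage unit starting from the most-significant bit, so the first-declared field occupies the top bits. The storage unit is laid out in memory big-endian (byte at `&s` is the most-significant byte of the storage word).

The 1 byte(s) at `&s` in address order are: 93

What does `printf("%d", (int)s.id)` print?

3

[0]=0x93 (big-endian) → word 0x93
type [6+:2] = (word>>6) & 0x3 = 2
tag [4+:2] = (word>>4) & 0x3 = 1
id [0+:4] = (word>>0) & 0xf = 3  ←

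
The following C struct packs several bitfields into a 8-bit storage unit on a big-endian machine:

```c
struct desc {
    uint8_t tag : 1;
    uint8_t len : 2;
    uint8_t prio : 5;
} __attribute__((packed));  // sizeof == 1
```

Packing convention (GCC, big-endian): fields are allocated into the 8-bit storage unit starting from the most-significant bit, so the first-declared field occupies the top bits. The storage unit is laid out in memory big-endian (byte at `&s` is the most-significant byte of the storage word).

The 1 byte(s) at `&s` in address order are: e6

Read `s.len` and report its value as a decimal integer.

[0]=0xe6 (big-endian) → word 0xe6
tag:1 @ bit 7 → (0xe6>>7)&0x1 = 0x1
len:2 @ bit 5 → (0xe6>>5)&0x3 = 0x3  ←
prio:5 @ bit 0 → (0xe6>>0)&0x1f = 0x6

3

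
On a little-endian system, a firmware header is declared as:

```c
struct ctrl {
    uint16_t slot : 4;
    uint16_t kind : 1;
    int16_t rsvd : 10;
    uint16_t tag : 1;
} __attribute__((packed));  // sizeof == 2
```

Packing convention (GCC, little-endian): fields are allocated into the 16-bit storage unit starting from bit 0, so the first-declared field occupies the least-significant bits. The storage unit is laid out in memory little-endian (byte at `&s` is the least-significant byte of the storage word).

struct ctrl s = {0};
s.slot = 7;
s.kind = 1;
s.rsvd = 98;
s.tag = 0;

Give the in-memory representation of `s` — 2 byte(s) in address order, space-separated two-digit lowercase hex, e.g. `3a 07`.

57 0c

slot (4b) val=7 bits=0x7 at bit 0: 0x0007
kind (1b) val=1 bits=0x1 at bit 4: 0x0017
rsvd (10b) val=98 bits=0x62 at bit 5: 0x0c57
tag (1b) val=0 bits=0x0 at bit 15: 0x0c57
word = 0x0c57 → little-endian bytes:
  [0]=0x57  [1]=0x0c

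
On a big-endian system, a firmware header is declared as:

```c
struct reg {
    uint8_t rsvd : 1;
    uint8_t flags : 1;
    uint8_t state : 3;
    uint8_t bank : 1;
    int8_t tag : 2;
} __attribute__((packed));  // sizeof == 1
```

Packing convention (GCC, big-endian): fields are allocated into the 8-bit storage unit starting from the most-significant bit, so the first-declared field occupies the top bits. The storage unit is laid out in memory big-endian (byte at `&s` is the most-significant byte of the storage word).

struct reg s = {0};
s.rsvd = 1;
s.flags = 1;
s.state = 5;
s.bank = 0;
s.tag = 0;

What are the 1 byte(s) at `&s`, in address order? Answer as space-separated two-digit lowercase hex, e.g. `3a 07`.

rsvd:1 = 1 → 0x1 << 7 → word 0x80
flags:1 = 1 → 0x1 << 6 → word 0xc0
state:3 = 5 → 0x5 << 3 → word 0xe8
bank:1 = 0 → 0x0 << 2 → word 0xe8
tag:2 = 0 → 0x0 << 0 → word 0xe8
word = 0xe8 → big-endian bytes:
  [0]=0xe8

e8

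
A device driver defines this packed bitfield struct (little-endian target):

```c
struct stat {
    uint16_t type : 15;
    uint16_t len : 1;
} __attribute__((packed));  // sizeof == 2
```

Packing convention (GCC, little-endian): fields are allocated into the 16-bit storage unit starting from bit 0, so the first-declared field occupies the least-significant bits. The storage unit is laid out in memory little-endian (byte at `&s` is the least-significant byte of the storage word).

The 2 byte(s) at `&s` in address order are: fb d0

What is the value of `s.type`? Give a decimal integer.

20731

[0]=0xfb [1]=0xd0 (little-endian) → word 0xd0fb
type:15 @ bit 0 → (0xd0fb>>0)&0x7fff = 0x50fb  ←
len:1 @ bit 15 → (0xd0fb>>15)&0x1 = 0x1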